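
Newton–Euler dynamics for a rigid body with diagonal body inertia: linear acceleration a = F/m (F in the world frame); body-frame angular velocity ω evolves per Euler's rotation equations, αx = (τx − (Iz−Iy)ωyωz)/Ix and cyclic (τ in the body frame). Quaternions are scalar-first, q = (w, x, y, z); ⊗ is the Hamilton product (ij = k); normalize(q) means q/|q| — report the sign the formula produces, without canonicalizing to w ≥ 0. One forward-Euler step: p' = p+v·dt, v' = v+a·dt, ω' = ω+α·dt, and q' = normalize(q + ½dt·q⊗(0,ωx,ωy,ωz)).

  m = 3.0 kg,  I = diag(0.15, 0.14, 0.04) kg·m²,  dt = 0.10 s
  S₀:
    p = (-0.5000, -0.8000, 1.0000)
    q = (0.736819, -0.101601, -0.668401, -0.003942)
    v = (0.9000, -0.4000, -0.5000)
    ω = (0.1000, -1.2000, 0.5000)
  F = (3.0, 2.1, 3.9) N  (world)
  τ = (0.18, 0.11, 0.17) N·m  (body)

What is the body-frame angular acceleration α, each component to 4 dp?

α = (0.8000, 0.7464, 4.2200)

precession coupling ω×(Iω) = (0.0600, 0.0055, 0.0012)
angular accel α = (0.8000, 0.7464, 4.2200)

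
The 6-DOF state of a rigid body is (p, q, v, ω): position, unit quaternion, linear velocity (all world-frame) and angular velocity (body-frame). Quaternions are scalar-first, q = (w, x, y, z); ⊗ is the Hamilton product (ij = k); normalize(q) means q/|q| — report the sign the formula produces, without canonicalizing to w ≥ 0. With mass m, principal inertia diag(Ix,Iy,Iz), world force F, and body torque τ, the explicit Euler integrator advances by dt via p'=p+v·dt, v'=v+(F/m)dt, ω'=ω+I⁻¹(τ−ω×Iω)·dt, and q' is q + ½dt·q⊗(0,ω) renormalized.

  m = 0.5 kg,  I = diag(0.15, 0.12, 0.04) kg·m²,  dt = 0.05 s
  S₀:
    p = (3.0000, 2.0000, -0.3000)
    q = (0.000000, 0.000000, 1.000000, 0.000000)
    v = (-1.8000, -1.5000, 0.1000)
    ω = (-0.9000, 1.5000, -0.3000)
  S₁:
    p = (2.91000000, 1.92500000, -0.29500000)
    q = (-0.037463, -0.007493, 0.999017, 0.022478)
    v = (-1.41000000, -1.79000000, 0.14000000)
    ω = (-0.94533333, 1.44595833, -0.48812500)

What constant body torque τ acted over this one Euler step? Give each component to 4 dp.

τ = (-0.1000, -0.1000, -0.1100)

rate change Δω = (-0.04533333, -0.05404167, -0.18812500)
precession coupling = (0.0360, 0.0297, 0.0405)
I·α + gyro = (-0.1000, -0.1000, -0.1100)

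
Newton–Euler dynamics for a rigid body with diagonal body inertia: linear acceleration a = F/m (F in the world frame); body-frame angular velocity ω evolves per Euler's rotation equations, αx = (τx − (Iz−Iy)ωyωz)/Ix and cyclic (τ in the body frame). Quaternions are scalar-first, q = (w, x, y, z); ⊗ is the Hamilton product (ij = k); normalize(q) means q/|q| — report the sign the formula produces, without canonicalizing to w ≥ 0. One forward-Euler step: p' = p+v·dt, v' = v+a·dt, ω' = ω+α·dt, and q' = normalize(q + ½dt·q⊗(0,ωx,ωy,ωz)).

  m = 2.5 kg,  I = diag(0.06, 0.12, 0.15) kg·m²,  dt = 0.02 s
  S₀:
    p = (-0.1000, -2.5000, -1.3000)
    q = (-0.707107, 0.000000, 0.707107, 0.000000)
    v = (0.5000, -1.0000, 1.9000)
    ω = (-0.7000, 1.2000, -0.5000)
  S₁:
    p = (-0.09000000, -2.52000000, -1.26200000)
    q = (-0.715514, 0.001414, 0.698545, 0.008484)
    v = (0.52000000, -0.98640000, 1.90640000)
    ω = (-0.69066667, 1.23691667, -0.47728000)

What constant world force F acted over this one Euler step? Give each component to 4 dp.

Δv = v₁−v₀ = (0.02000000, 0.01360000, 0.00640000)
m·(v₁−v₀)/dt = (2.5000, 1.7000, 0.8000)

F = (2.5000, 1.7000, 0.8000)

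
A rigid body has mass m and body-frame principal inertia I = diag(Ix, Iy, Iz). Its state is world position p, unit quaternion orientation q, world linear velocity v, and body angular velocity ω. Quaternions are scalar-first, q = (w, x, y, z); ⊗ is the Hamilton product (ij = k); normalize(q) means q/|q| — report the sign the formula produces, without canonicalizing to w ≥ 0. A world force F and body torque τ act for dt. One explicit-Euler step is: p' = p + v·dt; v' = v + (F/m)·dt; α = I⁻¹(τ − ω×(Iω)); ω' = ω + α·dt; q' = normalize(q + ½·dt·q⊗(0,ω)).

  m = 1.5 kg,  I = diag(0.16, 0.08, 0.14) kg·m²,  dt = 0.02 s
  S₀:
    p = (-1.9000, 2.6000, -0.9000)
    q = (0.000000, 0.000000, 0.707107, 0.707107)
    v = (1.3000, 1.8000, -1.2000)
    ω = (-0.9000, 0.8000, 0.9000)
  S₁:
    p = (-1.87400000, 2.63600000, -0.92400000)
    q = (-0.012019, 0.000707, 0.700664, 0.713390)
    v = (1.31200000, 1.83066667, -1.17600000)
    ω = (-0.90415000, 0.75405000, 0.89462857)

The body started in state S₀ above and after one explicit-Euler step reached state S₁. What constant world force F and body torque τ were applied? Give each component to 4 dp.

F = (0.9000, 2.3000, 1.8000)
τ = (0.0100, -0.2000, 0.0200)

Δv = v₁−v₀ = (0.01200000, 0.03066667, 0.02400000)
applied force F = (0.9000, 2.3000, 1.8000)
rate change Δω = (-0.00415000, -0.04595000, -0.00537143)
precession coupling = (0.0432, -0.0162, 0.0576)
I·α + gyro = (0.0100, -0.2000, 0.0200)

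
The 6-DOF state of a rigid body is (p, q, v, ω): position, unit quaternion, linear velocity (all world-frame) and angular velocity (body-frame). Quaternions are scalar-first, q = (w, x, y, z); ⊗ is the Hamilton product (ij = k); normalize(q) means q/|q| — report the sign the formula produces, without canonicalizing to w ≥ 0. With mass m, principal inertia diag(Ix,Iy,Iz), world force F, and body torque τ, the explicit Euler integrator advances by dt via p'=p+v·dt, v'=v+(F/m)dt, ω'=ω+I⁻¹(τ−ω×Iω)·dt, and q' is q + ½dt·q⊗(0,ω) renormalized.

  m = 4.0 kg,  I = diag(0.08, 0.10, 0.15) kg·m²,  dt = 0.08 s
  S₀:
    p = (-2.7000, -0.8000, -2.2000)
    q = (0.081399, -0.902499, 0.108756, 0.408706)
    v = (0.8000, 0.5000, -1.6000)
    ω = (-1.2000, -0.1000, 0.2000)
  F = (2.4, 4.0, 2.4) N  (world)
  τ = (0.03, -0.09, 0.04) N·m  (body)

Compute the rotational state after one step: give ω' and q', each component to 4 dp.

(τ − ω×Iω)/I = (0.3875, -1.0680, 0.2507)
new body rate ω' = (-1.1690, -0.1854, 0.2201)
Hamilton product q⊗(0,ω) = (-1.1538644, -0.0350570, -0.3180873, 0.2370369)
q' = normalize(q + ½dt·q⊗(0,ω)) = (0.0352, -0.9028, 0.0959, 0.4177)

ω' = (-1.1690, -0.1854, 0.2201)
q' = (0.0352, -0.9028, 0.0959, 0.4177)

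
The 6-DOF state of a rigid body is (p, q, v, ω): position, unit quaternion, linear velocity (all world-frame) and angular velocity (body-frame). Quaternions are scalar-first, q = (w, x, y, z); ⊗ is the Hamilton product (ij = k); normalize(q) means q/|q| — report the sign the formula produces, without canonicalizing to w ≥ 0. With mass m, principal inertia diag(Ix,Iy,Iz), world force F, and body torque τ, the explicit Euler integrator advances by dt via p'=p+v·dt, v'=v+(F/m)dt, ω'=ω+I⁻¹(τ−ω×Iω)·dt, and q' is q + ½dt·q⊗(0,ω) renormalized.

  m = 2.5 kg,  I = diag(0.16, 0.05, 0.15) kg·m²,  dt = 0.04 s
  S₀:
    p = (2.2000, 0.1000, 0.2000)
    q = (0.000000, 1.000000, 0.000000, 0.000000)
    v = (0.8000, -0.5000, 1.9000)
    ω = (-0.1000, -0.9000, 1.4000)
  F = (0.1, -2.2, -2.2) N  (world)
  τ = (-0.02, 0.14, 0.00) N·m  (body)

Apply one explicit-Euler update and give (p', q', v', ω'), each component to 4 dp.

p' = (2.2320, 0.0800, 0.2760)
q' = (0.0020, 0.9994, -0.0280, -0.0180)
v' = (0.8016, -0.5352, 1.8648)
ω' = (-0.0735, -0.7869, 1.4026)

gyro term ω×Iω = (-0.1260, -0.0014, -0.0099)
(τ − ω×Iω)/I = (0.6625, 2.8280, 0.0660)
ω' = ω + α·dt = (-0.0735, -0.7869, 1.4026)
q⊗(0,ω) = (0.1000000, 0.0000000, -1.4000000, -0.9000000)
q' = normalize(q + ½dt·q⊗(0,ω)) = (0.0020, 0.9994, -0.0280, -0.0180)
new position p' = (2.2320, 0.0800, 0.2760)
v + (F/m)dt = (0.8016, -0.5352, 1.8648)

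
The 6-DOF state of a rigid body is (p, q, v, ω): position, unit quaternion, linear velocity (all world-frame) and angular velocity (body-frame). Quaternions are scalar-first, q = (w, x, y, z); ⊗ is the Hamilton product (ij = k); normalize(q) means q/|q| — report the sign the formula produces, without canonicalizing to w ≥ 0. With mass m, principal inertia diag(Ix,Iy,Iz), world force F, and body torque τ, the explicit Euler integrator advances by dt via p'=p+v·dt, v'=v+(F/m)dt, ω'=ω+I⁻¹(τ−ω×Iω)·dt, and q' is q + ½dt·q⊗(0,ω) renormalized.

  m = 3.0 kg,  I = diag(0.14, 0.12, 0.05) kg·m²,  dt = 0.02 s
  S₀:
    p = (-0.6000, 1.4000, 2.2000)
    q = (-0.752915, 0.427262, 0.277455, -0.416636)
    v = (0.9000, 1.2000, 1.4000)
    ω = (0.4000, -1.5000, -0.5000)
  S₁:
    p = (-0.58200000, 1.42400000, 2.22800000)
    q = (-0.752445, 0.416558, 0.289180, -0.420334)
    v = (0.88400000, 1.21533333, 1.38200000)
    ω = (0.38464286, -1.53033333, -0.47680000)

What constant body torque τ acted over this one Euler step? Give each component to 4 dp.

τ = (-0.1600, -0.2000, 0.0700)

ω₁ − ω₀ = (-0.01535714, -0.03033333, 0.02320000)
precession coupling = (-0.0525, -0.0180, 0.0120)
I·α + gyro = (-0.1600, -0.2000, 0.0700)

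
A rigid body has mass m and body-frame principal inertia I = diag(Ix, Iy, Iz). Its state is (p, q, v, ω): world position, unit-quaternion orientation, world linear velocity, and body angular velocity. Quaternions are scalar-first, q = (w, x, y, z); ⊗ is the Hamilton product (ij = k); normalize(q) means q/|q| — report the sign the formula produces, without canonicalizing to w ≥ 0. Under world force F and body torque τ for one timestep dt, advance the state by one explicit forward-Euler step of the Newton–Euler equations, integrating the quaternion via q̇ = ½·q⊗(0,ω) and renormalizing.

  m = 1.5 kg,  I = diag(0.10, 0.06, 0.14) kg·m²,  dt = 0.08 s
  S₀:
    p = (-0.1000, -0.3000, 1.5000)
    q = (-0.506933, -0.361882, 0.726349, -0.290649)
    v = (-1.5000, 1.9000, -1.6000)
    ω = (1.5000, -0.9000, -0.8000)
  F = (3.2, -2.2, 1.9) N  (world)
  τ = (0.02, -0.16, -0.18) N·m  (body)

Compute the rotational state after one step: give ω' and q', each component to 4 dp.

precession coupling ω×(Iω) = (0.0576, 0.0480, 0.0540)
angular accel α = (-0.3760, -3.4667, -1.6714)
new body rate ω' = (1.4699, -1.1773, -0.9337)
q⊗(0,ω) = (0.9640179, -1.6030628, -0.2692394, -0.3582833)
q + ½dt·q⊗(0,ω), renormalized = (-0.4670, -0.4247, 0.7135, -0.3041)

ω' = (1.4699, -1.1773, -0.9337)
q' = (-0.4670, -0.4247, 0.7135, -0.3041)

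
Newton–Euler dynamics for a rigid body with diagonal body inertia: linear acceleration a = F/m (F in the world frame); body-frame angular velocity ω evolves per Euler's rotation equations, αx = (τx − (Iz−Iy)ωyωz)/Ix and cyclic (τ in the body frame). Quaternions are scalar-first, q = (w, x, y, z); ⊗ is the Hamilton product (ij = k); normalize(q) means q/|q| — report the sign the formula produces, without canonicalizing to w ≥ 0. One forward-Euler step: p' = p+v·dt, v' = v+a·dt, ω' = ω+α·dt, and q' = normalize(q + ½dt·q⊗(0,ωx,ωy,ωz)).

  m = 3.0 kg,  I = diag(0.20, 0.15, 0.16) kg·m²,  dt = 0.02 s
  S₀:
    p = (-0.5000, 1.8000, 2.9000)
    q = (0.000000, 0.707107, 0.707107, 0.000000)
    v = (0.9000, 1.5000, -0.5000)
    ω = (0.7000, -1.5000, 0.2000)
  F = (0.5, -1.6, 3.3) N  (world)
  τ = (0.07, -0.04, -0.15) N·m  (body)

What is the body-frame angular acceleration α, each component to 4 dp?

α = (0.3650, -0.3040, -1.2656)

gyro term ω×Iω = (-0.0030, 0.0056, 0.0525)
(τ − ω×Iω)/I = (0.3650, -0.3040, -1.2656)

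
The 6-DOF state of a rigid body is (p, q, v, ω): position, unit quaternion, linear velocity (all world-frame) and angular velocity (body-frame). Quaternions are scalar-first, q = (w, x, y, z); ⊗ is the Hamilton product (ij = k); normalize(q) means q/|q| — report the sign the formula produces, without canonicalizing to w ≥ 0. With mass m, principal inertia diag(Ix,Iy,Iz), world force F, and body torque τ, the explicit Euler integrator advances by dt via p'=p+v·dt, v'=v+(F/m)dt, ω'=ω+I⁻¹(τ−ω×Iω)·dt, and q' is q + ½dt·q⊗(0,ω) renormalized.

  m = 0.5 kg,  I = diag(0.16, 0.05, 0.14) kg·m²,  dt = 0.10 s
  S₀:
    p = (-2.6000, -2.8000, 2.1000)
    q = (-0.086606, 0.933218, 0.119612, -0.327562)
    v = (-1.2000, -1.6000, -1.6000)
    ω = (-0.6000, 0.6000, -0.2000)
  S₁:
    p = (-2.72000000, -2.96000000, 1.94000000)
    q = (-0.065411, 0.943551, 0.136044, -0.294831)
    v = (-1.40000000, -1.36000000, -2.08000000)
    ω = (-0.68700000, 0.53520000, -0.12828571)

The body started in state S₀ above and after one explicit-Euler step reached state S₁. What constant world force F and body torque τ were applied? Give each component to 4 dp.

ω₁ − ω₀ = (-0.08700000, -0.06480000, 0.07171429)
gyro term ω₀×Iω₀ = (-0.0108, 0.0024, 0.0396)
I·α + gyro = (-0.1500, -0.0300, 0.1400)
velocity change Δv = (-0.20000000, 0.24000000, -0.48000000)
m·(v₁−v₀)/dt = (-1.0000, 1.2000, -2.4000)

F = (-1.0000, 1.2000, -2.4000)
τ = (-0.1500, -0.0300, 0.1400)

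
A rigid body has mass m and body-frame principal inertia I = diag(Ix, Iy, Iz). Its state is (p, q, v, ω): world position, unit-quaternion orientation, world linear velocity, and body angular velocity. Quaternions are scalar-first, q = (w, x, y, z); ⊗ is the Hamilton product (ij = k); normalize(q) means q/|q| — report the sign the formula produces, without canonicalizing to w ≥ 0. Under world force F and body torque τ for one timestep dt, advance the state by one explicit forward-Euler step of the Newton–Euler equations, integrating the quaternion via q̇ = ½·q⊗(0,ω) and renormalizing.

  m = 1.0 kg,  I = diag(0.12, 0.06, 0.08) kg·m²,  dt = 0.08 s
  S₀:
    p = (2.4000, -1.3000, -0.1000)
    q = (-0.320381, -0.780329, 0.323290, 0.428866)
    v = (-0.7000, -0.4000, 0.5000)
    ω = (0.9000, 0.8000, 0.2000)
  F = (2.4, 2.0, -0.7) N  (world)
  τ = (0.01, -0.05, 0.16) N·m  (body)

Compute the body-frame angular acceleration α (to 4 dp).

α = (0.0567, -0.9533, 2.5400)

gyro term ω×Iω = (0.0032, 0.0072, -0.0432)
angular accel α = (0.0567, -0.9533, 2.5400)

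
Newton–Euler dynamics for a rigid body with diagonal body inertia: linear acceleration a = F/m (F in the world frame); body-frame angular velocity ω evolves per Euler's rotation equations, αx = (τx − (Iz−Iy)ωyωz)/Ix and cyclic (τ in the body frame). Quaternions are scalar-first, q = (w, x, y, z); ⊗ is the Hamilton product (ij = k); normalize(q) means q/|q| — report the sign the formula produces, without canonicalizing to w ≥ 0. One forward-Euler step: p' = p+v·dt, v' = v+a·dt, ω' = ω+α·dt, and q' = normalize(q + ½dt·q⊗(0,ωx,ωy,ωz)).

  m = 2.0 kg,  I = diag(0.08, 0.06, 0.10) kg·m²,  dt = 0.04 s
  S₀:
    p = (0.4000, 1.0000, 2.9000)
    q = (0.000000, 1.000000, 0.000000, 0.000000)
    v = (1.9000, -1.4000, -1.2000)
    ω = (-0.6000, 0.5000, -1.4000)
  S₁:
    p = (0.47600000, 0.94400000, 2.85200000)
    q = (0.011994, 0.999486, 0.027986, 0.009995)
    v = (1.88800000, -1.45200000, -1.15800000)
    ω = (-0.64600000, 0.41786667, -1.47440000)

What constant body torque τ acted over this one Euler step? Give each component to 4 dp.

ω₁ − ω₀ = (-0.04600000, -0.08213333, -0.07440000)
applied torque τ = (-0.1200, -0.1400, -0.1800)

τ = (-0.1200, -0.1400, -0.1800)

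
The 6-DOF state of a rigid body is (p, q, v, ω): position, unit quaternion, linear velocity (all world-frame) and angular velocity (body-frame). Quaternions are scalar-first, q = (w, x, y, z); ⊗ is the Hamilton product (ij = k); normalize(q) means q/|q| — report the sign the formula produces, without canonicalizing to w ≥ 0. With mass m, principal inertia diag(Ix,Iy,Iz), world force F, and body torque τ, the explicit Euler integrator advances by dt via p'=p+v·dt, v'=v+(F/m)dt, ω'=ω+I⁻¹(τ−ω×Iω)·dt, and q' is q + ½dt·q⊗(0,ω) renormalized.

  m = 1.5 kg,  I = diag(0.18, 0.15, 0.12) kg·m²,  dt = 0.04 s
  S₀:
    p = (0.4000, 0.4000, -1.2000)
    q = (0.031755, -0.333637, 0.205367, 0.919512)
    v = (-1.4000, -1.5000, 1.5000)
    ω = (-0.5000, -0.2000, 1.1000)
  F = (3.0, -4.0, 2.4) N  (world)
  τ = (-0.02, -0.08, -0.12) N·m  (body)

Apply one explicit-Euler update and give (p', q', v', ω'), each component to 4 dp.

p' = (0.3440, 0.3400, -1.1400)
q' = (0.0090, -0.3257, 0.2033, 0.9233)
v' = (-1.3200, -1.6067, 1.5640)
ω' = (-0.5059, -0.2125, 1.0610)

a = (2.0000, -2.6667, 1.6000)
p' = p + v·dt = (0.3440, 0.3400, -1.1400)
v' = v + a·dt = (-1.3200, -1.6067, 1.5640)
precession coupling ω×(Iω) = (0.0066, -0.0330, -0.0030)
(τ − ω×Iω)/I = (-0.1478, -0.3133, -0.9750)
new body rate ω' = (-0.5059, -0.2125, 1.0610)
Hamilton product q⊗(0,ω) = (-1.1372083, 0.3939286, -0.0991063, 0.2043414)
q + ½dt·q⊗(0,ω), renormalized = (0.0090, -0.3257, 0.2033, 0.9233)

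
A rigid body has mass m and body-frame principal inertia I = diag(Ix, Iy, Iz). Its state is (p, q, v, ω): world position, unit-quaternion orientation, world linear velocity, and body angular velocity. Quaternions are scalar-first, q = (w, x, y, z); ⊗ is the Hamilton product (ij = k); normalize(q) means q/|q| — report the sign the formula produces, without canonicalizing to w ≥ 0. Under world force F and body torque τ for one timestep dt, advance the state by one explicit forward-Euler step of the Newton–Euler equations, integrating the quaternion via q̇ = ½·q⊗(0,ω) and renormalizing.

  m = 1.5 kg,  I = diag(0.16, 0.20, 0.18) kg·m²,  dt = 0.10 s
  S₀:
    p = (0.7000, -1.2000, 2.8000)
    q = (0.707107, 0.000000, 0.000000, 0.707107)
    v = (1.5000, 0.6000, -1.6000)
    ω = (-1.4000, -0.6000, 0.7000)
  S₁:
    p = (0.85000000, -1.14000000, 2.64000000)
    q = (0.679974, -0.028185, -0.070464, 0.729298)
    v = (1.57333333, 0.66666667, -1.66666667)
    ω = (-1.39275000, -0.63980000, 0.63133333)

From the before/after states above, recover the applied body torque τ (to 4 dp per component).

τ = (0.0200, -0.0600, -0.0900)

rate change Δω = (0.00725000, -0.03980000, -0.06866667)
ω₀×(Iω₀) = (0.0084, 0.0196, 0.0336)
applied torque τ = (0.0200, -0.0600, -0.0900)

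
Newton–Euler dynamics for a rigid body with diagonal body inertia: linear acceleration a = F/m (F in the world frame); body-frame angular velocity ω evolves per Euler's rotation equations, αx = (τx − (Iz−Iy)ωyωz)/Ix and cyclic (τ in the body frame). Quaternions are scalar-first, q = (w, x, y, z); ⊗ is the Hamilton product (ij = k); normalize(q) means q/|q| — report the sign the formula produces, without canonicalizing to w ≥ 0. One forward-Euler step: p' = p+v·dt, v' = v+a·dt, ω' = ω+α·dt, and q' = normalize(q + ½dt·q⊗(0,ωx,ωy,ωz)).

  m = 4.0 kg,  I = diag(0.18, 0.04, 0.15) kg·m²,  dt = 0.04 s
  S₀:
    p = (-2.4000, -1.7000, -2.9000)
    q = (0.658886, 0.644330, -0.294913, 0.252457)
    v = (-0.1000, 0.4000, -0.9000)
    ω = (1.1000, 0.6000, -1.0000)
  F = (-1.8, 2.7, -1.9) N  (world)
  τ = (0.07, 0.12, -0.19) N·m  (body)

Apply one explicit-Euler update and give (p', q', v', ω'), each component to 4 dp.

a = F/m = (-0.4500, 0.6750, -0.4750)
p' = p + v·dt = (-2.4040, -1.6840, -2.9360)
v' = v + a·dt = (-0.1180, 0.4270, -0.9190)
α = I⁻¹(τ − ω×Iω) = (0.7556, 3.8250, -0.6507)
ω + α·dt = (1.1302, 0.7530, -1.0260)
2q̇ = q⊗(0,ω) = (-0.2793582, 0.8682134, 1.3173643, 0.0521163)
q + ½dt·q⊗(0,ω), renormalized = (0.6530, 0.6614, -0.2684, 0.2534)

p' = (-2.4040, -1.6840, -2.9360)
q' = (0.6530, 0.6614, -0.2684, 0.2534)
v' = (-0.1180, 0.4270, -0.9190)
ω' = (1.1302, 0.7530, -1.0260)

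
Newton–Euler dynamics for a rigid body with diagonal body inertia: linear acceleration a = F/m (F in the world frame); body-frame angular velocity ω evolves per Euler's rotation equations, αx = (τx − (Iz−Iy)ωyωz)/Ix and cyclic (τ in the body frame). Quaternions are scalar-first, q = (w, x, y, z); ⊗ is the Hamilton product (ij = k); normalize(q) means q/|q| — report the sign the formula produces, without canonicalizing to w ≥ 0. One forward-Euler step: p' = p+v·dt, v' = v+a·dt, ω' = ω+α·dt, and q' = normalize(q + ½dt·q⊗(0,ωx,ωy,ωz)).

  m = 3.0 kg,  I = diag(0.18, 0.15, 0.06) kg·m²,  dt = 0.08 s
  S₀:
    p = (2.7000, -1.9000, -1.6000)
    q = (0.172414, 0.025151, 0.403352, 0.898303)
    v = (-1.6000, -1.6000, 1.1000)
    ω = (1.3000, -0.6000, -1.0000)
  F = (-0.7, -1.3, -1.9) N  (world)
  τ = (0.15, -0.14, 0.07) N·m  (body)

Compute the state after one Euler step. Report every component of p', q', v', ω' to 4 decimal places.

a = (-0.2333, -0.4333, -0.6333)
new position p' = (2.5720, -2.0280, -1.5120)
v' = v + a·dt = (-1.6187, -1.6347, 1.0493)
precession coupling ω×(Iω) = (-0.0540, -0.1560, 0.0234)
α = I⁻¹(τ − ω×Iω) = (1.1333, 0.1067, 0.7767)
ω + α·dt = (1.3907, -0.5915, -0.9379)
Hamilton product q⊗(0,ω) = (1.1076179, 0.3597680, 1.0894965, -0.7118622)
updated quaternion q' = (0.2162, 0.0394, 0.4458, 0.8677)

p' = (2.5720, -2.0280, -1.5120)
q' = (0.2162, 0.0394, 0.4458, 0.8677)
v' = (-1.6187, -1.6347, 1.0493)
ω' = (1.3907, -0.5915, -0.9379)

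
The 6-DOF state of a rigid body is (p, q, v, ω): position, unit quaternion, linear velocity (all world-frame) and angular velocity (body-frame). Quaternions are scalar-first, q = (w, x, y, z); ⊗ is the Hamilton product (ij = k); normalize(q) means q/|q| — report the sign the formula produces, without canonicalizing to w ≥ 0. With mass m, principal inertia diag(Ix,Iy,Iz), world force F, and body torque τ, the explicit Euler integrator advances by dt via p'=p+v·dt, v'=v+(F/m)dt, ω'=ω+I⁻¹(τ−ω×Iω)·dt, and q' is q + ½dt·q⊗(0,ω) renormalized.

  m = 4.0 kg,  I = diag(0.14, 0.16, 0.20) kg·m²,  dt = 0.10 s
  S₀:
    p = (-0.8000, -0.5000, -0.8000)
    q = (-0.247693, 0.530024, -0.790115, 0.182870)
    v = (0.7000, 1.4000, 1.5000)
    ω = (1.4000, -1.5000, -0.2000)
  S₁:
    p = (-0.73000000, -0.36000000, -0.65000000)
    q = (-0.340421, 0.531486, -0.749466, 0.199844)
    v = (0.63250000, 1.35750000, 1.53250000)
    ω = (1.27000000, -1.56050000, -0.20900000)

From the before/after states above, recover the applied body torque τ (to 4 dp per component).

τ = (-0.1700, -0.0800, -0.0600)

rate change Δω = (-0.13000000, -0.06050000, -0.00900000)
applied torque τ = (-0.1700, -0.0800, -0.0600)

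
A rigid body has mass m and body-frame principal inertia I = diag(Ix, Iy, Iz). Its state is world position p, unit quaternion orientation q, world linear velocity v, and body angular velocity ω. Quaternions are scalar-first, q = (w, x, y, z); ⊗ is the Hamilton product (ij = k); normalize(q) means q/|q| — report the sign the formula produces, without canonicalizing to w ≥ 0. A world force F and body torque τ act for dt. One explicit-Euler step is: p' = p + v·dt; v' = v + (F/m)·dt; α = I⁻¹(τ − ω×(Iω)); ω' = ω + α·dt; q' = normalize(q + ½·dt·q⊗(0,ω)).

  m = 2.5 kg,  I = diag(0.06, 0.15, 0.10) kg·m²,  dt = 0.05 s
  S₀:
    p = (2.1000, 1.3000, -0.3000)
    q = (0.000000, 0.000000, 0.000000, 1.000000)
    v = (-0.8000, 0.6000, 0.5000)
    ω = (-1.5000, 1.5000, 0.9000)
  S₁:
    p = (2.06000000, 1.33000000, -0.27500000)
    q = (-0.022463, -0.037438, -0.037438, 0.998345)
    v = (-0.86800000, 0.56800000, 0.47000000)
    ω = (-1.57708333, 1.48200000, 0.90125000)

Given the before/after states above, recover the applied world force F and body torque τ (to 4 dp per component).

velocity change Δv = (-0.06800000, -0.03200000, -0.03000000)
applied force F = (-3.4000, -1.6000, -1.5000)
ω₁ − ω₀ = (-0.07708333, -0.01800000, 0.00125000)
gyro term ω₀×Iω₀ = (-0.0675, 0.0540, -0.2025)
I·α + gyro = (-0.1600, 0.0000, -0.2000)

F = (-3.4000, -1.6000, -1.5000)
τ = (-0.1600, 0.0000, -0.2000)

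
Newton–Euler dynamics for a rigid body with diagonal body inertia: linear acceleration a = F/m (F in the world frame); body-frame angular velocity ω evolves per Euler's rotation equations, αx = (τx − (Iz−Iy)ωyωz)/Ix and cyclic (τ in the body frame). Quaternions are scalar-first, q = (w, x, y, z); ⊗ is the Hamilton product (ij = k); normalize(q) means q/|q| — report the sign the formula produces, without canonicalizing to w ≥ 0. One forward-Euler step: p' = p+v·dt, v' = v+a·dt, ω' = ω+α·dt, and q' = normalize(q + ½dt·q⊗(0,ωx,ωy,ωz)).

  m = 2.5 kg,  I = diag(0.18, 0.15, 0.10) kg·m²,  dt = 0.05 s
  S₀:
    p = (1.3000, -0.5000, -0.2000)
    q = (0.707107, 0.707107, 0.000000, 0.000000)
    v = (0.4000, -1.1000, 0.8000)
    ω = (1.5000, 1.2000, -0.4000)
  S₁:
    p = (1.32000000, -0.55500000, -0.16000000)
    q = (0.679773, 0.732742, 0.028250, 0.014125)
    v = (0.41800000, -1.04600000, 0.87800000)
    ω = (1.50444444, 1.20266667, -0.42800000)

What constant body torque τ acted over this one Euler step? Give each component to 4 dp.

τ = (0.0400, -0.0400, -0.1100)

rate change Δω = (0.00444444, 0.00266667, -0.02800000)
precession coupling = (0.0240, -0.0480, -0.0540)
applied torque τ = (0.0400, -0.0400, -0.1100)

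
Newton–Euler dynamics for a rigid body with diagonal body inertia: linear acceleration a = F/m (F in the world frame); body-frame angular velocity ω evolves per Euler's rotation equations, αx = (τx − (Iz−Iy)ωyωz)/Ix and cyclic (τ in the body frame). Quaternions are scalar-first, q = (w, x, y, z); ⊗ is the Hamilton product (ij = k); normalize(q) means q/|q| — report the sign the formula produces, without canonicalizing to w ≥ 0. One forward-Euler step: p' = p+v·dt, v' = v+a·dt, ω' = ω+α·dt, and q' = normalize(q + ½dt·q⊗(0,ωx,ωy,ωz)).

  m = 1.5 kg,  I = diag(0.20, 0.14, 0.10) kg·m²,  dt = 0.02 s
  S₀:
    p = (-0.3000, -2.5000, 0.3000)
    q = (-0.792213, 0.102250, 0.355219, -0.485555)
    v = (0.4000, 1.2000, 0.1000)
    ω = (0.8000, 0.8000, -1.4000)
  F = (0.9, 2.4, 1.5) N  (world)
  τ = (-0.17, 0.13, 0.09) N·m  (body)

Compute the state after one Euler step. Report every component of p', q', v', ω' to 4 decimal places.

p' = (-0.2920, -2.4760, 0.3020)
q' = (-0.8025, 0.0948, 0.3464, -0.4764)
v' = (0.4120, 1.2320, 0.1200)
ω' = (0.7785, 0.8346, -1.3743)

p' = p + v·dt = (-0.2920, -2.4760, 0.3020)
v + (F/m)dt = (0.4120, 1.2320, 0.1200)
precession coupling ω×(Iω) = (0.0448, -0.1120, -0.0384)
α = I⁻¹(τ − ω×Iω) = (-1.0740, 1.7286, 1.2840)
ω' = ω + α·dt = (0.7785, 0.8346, -1.3743)
2q̇ = q⊗(0,ω) = (-1.0457522, -0.7426330, -0.8790644, 0.9067230)
updated quaternion q' = (-0.8025, 0.0948, 0.3464, -0.4764)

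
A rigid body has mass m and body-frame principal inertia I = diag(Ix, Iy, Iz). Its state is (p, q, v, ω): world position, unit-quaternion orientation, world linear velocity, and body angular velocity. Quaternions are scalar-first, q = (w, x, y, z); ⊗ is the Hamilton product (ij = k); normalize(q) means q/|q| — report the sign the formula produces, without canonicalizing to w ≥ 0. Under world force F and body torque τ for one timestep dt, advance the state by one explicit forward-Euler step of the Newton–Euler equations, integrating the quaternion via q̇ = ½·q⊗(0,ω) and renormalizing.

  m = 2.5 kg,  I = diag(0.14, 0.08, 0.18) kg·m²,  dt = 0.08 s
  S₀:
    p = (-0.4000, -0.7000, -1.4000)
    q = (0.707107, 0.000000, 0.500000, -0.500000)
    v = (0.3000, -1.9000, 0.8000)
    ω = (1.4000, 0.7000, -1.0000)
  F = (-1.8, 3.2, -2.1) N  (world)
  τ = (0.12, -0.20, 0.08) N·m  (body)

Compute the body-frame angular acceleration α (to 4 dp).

gyro term ω×Iω = (-0.0700, 0.0560, -0.0588)
α = I⁻¹(τ − ω×Iω) = (1.3571, -3.2000, 0.7711)

α = (1.3571, -3.2000, 0.7711)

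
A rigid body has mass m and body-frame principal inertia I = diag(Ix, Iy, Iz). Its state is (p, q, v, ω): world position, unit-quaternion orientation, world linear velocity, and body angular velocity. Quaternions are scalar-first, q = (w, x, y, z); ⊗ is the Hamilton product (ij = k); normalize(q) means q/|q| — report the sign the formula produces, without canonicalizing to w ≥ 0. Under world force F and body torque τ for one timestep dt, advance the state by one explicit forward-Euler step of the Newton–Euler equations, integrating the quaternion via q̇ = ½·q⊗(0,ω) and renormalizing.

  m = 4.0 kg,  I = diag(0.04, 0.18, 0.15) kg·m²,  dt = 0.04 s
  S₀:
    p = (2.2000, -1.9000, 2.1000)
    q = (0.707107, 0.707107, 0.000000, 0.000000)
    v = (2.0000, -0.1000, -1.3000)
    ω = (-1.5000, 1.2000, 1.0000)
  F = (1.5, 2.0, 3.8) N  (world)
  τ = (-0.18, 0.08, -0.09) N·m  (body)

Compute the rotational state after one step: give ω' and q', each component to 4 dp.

ω' = (-1.6440, 1.1811, 1.0432)
q' = (0.7276, 0.6853, 0.0028, 0.0311)

(τ − ω×Iω)/I = (-3.6000, -0.4722, 1.0800)
ω' = ω + α·dt = (-1.6440, 1.1811, 1.0432)
2q̇ = q⊗(0,ω) = (1.0606605, -1.0606605, 0.1414214, 1.5556354)
updated quaternion q' = (0.7276, 0.6853, 0.0028, 0.0311)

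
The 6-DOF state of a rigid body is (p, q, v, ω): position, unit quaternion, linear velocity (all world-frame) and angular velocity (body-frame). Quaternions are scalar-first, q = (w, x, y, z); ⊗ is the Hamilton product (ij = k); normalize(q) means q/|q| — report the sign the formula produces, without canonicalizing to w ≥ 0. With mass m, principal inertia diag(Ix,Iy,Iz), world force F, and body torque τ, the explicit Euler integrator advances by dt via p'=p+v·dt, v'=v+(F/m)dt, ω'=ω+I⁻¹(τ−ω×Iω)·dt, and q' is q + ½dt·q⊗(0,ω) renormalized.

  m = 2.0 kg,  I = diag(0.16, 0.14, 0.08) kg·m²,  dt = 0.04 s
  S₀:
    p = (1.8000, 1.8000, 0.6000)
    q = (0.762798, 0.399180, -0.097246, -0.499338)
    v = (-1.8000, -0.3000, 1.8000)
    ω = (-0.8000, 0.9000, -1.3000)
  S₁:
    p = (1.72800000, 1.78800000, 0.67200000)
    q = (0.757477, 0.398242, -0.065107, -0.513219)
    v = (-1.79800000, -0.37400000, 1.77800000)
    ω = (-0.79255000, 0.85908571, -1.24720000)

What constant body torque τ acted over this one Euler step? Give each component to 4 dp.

τ = (0.1000, -0.0600, 0.1200)

rate change Δω = (0.00745000, -0.04091429, 0.05280000)
τ = I·(Δω/dt) + ω₀×(Iω₀) = (0.1000, -0.0600, 0.1200)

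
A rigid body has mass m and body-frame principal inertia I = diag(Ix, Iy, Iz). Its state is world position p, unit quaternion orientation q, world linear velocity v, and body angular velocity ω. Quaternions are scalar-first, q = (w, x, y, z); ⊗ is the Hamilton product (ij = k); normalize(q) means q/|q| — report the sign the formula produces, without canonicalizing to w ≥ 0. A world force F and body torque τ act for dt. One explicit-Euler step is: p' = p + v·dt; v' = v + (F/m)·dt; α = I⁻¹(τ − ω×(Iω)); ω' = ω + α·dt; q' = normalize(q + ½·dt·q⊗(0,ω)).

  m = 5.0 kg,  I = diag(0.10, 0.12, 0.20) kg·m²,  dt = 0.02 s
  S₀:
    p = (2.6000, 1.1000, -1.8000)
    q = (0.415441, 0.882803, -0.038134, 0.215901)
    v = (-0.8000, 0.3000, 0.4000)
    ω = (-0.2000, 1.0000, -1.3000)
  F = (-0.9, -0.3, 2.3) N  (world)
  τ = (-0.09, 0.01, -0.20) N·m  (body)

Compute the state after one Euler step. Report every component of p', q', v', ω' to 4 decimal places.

p' = (2.5840, 1.1060, -1.7920)
q' = (0.4203, 0.8802, -0.0229, 0.2192)
v' = (-0.8036, 0.2988, 0.4092)
ω' = (-0.1972, 1.0060, -1.3196)

p' = p + v·dt = (2.5840, 1.1060, -1.7920)
new velocity v' = (-0.8036, 0.2988, 0.4092)
ω×(Iω) gyroscopic = (-0.1040, -0.0260, -0.0040)
(τ − ω×Iω)/I = (0.1400, 0.3000, -0.9800)
ω' = ω + α·dt = (-0.1972, 1.0060, -1.3196)
q⊗(0,ω) = (0.4953659, -0.2494150, 1.5199047, 0.3351029)
q + ½dt·q⊗(0,ω), renormalized = (0.4203, 0.8802, -0.0229, 0.2192)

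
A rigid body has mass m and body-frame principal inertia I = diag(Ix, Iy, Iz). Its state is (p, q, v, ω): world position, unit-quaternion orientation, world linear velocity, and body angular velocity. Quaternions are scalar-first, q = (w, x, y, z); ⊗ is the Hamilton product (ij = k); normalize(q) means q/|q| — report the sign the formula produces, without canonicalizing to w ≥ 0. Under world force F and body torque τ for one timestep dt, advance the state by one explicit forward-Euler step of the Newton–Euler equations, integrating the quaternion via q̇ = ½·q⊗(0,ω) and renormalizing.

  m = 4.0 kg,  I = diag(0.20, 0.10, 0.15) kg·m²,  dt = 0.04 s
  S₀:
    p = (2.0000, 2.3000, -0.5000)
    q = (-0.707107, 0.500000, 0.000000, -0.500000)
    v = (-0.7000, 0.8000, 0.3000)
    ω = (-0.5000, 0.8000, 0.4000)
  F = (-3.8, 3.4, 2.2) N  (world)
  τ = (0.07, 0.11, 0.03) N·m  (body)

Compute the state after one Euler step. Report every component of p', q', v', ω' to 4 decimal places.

linear accel F/m = (-0.9500, 0.8500, 0.5500)
p' = p + v·dt = (1.9720, 2.3320, -0.4880)
v' = v + a·dt = (-0.7380, 0.8340, 0.3220)
α = I⁻¹(τ − ω×Iω) = (0.2700, 1.2000, -0.0667)
new body rate ω' = (-0.4892, 0.8480, 0.3973)
Hamilton product q⊗(0,ω) = (0.4500000, 0.7535535, -0.5156856, 0.1171572)
q' = normalize(q + ½dt·q⊗(0,ω)) = (-0.6980, 0.5150, -0.0103, -0.4976)

p' = (1.9720, 2.3320, -0.4880)
q' = (-0.6980, 0.5150, -0.0103, -0.4976)
v' = (-0.7380, 0.8340, 0.3220)
ω' = (-0.4892, 0.8480, 0.3973)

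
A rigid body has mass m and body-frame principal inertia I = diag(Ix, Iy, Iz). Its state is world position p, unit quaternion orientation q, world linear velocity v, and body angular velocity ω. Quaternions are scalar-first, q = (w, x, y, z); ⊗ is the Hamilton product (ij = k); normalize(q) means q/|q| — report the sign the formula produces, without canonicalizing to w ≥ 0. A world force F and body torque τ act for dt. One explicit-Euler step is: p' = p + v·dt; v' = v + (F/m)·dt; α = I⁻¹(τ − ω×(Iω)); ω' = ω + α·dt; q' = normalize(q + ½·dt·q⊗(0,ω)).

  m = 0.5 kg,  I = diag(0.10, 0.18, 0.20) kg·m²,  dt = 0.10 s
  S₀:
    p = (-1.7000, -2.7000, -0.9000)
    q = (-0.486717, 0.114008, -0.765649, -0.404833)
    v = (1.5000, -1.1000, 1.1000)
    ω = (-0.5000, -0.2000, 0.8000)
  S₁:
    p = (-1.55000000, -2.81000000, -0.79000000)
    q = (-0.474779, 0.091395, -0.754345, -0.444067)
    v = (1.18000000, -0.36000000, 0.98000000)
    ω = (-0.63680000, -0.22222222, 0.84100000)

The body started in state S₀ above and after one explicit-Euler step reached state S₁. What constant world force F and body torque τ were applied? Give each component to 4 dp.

ω₁ − ω₀ = (-0.13680000, -0.02222222, 0.04100000)
precession coupling = (-0.0032, 0.0400, 0.0080)
applied torque τ = (-0.1400, 0.0000, 0.0900)
Δv = v₁−v₀ = (-0.32000000, 0.74000000, -0.12000000)
m·(v₁−v₀)/dt = (-1.6000, 3.7000, -0.6000)

F = (-1.6000, 3.7000, -0.6000)
τ = (-0.1400, 0.0000, 0.0900)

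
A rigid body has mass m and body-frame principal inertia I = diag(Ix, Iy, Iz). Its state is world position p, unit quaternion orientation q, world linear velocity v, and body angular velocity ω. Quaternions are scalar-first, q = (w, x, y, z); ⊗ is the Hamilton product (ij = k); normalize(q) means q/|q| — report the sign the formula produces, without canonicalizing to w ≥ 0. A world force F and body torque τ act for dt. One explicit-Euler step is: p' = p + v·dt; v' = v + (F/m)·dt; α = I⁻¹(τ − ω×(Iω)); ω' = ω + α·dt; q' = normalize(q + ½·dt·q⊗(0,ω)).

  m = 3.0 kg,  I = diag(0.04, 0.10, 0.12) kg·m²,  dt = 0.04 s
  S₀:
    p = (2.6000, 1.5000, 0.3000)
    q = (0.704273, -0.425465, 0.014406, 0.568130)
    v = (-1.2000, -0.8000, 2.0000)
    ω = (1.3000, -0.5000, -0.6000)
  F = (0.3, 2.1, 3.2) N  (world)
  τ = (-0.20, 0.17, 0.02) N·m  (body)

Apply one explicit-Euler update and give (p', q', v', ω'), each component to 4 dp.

p' = (2.5520, 1.4680, 0.3800)
q' = (0.7220, -0.4015, 0.0170, 0.5633)
v' = (-1.1960, -0.7720, 2.0427)
ω' = (1.0940, -0.4570, -0.5803)

a = F/m = (0.1000, 0.7000, 1.0667)
p + v·dt = (2.5520, 1.4680, 0.3800)
v + (F/m)dt = (-1.1960, -0.7720, 2.0427)
gyro term ω×Iω = (0.0060, 0.0624, -0.0390)
angular accel α = (-5.1500, 1.0760, 0.4917)
ω + α·dt = (1.0940, -0.4570, -0.5803)
2q̇ = q⊗(0,ω) = (0.9011855, 1.1909763, 0.1311535, -0.2285591)
q + ½dt·q⊗(0,ω), renormalized = (0.7220, -0.4015, 0.0170, 0.5633)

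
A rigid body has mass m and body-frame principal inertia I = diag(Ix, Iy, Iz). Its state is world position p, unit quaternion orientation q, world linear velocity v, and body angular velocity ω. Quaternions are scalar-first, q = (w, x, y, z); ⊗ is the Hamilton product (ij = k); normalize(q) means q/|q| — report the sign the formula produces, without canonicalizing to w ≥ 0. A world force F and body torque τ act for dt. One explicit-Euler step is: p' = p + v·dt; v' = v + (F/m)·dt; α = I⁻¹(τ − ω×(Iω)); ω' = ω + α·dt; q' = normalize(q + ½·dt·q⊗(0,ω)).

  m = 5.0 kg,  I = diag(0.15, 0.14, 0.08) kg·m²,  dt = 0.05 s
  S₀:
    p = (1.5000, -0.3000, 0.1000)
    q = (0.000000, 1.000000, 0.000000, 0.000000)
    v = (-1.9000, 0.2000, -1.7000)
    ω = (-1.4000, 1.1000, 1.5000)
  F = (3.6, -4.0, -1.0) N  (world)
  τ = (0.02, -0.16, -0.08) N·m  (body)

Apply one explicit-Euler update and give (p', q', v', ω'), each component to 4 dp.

(τ − ω×Iω)/I = (0.7933, -0.0929, -1.1925)
ω' = ω + α·dt = (-1.3603, 1.0954, 1.4404)
2q̇ = q⊗(0,ω) = (1.4000000, 0.0000000, -1.5000000, 1.1000000)
updated quaternion q' = (0.0349, 0.9983, -0.0374, 0.0275)
linear accel F/m = (0.7200, -0.8000, -0.2000)
p' = p + v·dt = (1.4050, -0.2900, 0.0150)
v + (F/m)dt = (-1.8640, 0.1600, -1.7100)

p' = (1.4050, -0.2900, 0.0150)
q' = (0.0349, 0.9983, -0.0374, 0.0275)
v' = (-1.8640, 0.1600, -1.7100)
ω' = (-1.3603, 1.0954, 1.4404)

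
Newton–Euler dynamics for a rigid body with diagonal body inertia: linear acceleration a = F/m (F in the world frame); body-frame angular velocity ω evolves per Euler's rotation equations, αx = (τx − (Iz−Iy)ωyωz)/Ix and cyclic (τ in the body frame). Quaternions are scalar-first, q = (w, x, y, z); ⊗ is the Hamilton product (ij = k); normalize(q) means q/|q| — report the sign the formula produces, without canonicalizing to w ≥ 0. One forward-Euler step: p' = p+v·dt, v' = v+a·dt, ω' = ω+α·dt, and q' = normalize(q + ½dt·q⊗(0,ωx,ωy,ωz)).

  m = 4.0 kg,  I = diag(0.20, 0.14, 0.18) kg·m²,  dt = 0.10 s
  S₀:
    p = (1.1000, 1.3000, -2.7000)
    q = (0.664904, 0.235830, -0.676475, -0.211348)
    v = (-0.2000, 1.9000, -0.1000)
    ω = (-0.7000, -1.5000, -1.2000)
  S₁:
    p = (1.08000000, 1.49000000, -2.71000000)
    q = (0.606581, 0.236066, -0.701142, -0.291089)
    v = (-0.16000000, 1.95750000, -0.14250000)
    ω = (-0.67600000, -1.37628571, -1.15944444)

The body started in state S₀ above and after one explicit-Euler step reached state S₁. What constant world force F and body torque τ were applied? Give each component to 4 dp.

F = (1.6000, 2.3000, -1.7000)
τ = (0.1200, 0.1900, 0.0100)

ω₁ − ω₀ = (0.02400000, 0.12371429, 0.04055556)
ω₀×(Iω₀) = (0.0720, 0.0168, -0.0630)
applied torque τ = (0.1200, 0.1900, 0.0100)
velocity change Δv = (0.04000000, 0.05750000, -0.04250000)
m·(v₁−v₀)/dt = (1.6000, 2.3000, -1.7000)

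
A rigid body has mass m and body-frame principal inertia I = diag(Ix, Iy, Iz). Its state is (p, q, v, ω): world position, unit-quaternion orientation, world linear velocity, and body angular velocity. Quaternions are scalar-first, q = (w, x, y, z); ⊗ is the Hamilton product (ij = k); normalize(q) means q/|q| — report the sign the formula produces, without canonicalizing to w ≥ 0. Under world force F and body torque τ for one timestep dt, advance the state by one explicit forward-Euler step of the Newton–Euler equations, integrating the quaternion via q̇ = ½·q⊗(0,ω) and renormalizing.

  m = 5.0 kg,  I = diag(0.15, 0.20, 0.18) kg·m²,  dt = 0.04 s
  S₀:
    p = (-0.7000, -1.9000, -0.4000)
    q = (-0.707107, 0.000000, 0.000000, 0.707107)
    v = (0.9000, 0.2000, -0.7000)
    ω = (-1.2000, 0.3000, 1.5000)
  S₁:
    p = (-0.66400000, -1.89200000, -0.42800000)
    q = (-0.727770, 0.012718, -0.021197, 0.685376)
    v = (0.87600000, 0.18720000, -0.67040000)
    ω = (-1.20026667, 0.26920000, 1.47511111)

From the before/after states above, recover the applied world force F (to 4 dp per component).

v₁ − v₀ = (-0.02400000, -0.01280000, 0.02960000)
F = m·Δv/dt = (-3.0000, -1.6000, 3.7000)

F = (-3.0000, -1.6000, 3.7000)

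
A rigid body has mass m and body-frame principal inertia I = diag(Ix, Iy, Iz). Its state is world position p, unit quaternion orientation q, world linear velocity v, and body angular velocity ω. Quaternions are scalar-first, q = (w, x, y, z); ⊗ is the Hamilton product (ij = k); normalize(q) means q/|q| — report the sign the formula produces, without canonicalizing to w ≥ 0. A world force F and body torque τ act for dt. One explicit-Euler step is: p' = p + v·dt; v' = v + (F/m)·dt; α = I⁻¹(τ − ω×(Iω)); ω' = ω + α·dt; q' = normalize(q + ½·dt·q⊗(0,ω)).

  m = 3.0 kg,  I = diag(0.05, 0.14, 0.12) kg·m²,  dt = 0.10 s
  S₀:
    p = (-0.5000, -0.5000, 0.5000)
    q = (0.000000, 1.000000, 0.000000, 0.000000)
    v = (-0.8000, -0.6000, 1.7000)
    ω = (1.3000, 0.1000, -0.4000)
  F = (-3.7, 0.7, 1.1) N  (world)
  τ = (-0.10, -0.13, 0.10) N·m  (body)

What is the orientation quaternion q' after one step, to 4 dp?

Hamilton product q⊗(0,ω) = (-1.3000000, 0.0000000, 0.4000000, 0.1000000)
q + ½dt·q⊗(0,ω), renormalized = (-0.0648, 0.9977, 0.0200, 0.0050)

q' = (-0.0648, 0.9977, 0.0200, 0.0050)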